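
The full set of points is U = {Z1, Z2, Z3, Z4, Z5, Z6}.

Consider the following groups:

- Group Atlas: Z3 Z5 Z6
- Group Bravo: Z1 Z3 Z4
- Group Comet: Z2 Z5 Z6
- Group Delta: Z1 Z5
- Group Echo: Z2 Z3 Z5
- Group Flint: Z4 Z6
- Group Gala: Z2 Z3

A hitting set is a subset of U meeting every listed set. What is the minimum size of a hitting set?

3

The 3 points {Z3, Z5, Z6} hit every group.
The groups Delta, Flint, Gala are pairwise disjoint, so any hitting set needs a separate point for each — at least 3. Hence 3 is optimal.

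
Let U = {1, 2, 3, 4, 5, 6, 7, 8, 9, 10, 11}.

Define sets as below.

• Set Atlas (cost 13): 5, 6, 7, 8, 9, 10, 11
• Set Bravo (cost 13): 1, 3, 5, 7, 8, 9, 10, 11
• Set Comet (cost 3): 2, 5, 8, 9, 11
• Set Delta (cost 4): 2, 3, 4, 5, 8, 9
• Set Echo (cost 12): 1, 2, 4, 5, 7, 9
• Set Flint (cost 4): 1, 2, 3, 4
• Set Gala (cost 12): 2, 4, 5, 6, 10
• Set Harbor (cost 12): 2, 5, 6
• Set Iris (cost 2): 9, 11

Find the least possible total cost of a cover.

Atlas, Flint together cover every element (Atlas ∪ Flint = {1, 2, 3, 4, 5, 6, 7, 8, 9, 10, 11}); total cost 13 + 4 = 17.
The greedy pick Comet, Flint, Atlas costs 20; no covering selection beats 17.

17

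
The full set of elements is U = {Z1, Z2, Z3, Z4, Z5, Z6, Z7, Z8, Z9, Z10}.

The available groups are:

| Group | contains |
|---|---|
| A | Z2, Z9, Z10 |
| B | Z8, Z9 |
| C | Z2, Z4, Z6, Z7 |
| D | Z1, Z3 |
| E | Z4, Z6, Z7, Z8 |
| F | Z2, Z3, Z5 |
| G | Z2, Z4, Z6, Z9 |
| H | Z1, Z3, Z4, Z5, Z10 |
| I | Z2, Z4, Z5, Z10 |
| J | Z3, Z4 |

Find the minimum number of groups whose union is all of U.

Take {E, G, H}. Their union is {Z1, Z2, Z3, Z4, Z5, Z6, Z7, Z8, Z9, Z10}, which is all 10 elements.
No 2 of the 10 groups cover everything (all 45 combinations miss at least one element), so 3 is optimal.

3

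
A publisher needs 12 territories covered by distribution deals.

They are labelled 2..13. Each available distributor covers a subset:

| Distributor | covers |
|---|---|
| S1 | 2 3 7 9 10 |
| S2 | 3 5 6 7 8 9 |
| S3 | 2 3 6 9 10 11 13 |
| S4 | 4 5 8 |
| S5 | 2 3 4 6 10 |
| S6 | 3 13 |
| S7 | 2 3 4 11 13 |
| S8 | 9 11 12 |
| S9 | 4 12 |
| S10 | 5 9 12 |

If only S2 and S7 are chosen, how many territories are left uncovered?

2

Union of S2, S7 = {2, 3, 4, 5, 6, 7, 8, 9, 11, 13}.
Not covered: 10, 12 — 2 territories.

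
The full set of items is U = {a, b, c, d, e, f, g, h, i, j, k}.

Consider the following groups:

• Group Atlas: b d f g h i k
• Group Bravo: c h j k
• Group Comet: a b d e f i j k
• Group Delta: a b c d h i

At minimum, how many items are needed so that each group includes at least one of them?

T = {b, k} meets every group (each contains at least one member of T), and |T| = 2.
No single item lies in every group, so at least 2 are needed and 2 is optimal.

2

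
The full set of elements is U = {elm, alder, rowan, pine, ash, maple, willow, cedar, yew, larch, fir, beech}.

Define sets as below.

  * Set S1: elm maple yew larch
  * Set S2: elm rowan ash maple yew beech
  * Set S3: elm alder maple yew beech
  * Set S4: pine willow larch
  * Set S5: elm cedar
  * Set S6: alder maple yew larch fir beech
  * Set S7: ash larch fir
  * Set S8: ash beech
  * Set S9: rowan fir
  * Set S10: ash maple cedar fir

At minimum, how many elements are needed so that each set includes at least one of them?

4

H = {elm, larch, fir, beech} meets every set (each contains at least one member of H), and |H| = 4.
The sets S4, S5, S8, S9 are pairwise disjoint, so any hitting set needs a separate element for each — at least 4. Hence 4 is optimal.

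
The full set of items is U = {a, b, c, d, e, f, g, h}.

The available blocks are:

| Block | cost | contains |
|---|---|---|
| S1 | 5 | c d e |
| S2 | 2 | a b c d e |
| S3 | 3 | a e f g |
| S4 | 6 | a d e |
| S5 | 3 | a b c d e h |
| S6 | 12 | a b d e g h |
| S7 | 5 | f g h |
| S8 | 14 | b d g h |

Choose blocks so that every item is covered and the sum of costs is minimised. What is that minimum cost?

S3, S5 together cover every item (S3 ∪ S5 = {a, b, c, d, e, f, g, h}); total cost 3 + 3 = 6.
The greedy pick S2, S3, S5 costs 8; no covering selection beats 6.

6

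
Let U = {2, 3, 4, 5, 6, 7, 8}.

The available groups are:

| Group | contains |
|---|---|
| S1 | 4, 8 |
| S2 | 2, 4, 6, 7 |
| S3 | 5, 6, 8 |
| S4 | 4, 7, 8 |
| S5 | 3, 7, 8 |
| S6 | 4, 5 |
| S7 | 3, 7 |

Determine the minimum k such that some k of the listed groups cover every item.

S2 and S3 and S7 together: S2 ∪ S3 ∪ S7 = {2, 3, 4, 5, 6, 7, 8} — every item is covered.
Only S2 contains 2, so S2 is forced; the remaining 3 items need at least 2 more groups (each remaining group adds at most 2) — so at least 3 groups are needed, and 3 is optimal.

3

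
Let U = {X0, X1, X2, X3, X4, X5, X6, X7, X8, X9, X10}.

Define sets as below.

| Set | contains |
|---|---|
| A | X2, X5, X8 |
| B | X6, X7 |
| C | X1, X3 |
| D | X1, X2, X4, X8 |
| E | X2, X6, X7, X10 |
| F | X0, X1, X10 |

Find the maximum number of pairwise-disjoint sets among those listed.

A, B, C are pairwise disjoint (A={X2,X5,X8}; B={X6,X7}; C={X1,X3}).
Every remaining set overlaps one of these, and no 4 of the listed sets are pairwise disjoint, so 3 is the maximum.

3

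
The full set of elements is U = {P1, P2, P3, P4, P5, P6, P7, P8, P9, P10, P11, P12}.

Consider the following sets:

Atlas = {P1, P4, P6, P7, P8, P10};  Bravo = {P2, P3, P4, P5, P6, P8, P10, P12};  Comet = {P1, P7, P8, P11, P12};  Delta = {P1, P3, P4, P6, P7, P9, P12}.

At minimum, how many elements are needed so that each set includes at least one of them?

H = {P7, P8} meets every set (each contains at least one member of H), and |H| = 2.
No single element lies in every set, so at least 2 are needed and 2 is optimal.

2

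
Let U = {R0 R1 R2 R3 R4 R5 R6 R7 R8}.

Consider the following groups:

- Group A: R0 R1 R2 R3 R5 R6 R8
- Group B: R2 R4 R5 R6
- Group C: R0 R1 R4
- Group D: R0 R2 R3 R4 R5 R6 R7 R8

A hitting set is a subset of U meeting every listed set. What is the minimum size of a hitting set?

Take H = {R1, R6}. Each listed group contains at least one of these, so H is a hitting set of size 2.
No single element lies in every group, so at least 2 are needed and 2 is optimal.

2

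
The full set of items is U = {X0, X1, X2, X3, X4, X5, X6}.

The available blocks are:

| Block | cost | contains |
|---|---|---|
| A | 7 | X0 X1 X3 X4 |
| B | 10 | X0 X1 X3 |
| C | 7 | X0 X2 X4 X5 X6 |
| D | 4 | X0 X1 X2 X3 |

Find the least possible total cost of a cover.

C, D together cover every item (C ∪ D = {X0, X1, X2, X3, X4, X5, X6}); total cost 7 + 4 = 11.
No covering selection has total cost below 11.

11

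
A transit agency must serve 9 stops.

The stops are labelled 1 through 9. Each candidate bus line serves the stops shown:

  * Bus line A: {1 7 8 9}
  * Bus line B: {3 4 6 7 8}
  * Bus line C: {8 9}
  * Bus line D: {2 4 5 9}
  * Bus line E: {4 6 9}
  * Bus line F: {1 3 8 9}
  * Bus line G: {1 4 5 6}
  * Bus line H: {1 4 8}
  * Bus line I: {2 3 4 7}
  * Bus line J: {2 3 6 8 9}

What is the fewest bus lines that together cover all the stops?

3

B and D and F together: B ∪ D ∪ F = {1, 2, 3, 4, 5, 6, 7, 8, 9} — every stop is covered.
No 2 of the 10 bus lines cover everything (all 45 combinations miss at least one stop), so 3 is optimal.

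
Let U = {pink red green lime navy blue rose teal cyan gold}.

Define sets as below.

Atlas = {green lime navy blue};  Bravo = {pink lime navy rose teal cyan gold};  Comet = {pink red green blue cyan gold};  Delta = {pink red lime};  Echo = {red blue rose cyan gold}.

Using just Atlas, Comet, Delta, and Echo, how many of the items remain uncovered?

Union of Atlas, Comet, Delta, Echo = {pink, red, green, lime, navy, blue, rose, cyan, gold}.
Not covered: teal — 1 item.

1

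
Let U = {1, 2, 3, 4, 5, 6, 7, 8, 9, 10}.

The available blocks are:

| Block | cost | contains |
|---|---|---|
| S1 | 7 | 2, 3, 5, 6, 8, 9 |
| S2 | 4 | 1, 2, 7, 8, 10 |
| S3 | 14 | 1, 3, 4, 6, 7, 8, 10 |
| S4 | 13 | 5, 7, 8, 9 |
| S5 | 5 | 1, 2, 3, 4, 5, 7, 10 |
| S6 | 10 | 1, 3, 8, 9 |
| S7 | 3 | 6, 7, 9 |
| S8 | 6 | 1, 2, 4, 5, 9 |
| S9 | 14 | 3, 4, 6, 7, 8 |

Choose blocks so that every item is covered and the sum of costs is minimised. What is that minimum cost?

12

S1, S5 together cover every item (S1 ∪ S5 = {1, 2, 3, 4, 5, 6, 7, 8, 9, 10}); total cost 7 + 5 = 12.
No covering selection has total cost below 12.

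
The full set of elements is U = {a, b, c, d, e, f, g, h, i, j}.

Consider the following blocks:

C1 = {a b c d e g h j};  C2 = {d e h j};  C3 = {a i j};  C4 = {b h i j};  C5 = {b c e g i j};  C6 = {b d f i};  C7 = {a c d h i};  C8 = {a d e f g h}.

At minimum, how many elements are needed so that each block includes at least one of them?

Take T = {h, i}. Each listed block contains at least one of these, so T is a hitting set of size 2.
No single element lies in every block, so at least 2 are needed and 2 is optimal.

2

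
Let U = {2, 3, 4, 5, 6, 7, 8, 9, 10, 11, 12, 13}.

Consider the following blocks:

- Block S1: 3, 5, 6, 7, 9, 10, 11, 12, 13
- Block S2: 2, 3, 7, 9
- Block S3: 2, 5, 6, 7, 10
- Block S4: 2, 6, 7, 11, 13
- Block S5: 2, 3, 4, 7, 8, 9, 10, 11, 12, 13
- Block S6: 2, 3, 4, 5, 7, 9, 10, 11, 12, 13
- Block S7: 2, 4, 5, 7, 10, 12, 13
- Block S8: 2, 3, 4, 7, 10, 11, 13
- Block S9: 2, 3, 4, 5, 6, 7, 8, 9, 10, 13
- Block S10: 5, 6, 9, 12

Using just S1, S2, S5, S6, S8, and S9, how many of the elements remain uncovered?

0

Union of S1, S2, S5, S6, S8, S9 = {2, 3, 4, 5, 6, 7, 8, 9, 10, 11, 12, 13} — that's every element, so 0 are uncovered.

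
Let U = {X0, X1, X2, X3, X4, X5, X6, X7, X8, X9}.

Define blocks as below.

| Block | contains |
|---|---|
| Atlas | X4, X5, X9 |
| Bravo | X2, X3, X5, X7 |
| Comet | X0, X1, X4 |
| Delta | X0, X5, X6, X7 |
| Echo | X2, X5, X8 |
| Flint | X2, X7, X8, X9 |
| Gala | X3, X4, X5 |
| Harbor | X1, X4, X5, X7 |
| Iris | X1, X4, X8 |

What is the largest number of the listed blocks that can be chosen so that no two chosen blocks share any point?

Bravo, Iris are pairwise disjoint (Bravo={X2,X3,X5,X7}; Iris={X1,X4,X8}).
Every remaining block overlaps one of these, and no 3 of the listed blocks are pairwise disjoint, so 2 is the maximum.

2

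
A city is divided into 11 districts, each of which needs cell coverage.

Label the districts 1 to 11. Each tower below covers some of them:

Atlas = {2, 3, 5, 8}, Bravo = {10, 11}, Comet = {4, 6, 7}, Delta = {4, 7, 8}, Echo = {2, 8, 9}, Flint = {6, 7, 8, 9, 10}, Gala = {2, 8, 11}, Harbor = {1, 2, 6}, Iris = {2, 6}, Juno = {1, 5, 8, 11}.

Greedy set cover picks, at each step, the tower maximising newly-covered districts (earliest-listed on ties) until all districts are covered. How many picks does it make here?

4

Greedy: pick Flint (covers 5 new) → pick Atlas (covers 3 new) → pick Juno (covers 2 new) → pick Comet (covers 1 new). Total picks: 4.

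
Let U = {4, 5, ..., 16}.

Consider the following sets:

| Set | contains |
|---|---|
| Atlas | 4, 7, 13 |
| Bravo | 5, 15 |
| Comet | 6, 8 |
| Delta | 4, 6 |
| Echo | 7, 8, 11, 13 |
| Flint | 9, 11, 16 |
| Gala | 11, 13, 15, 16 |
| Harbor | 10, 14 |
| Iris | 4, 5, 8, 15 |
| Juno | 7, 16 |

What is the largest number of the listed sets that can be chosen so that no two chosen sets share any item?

5

Atlas, Bravo, Comet, Flint, Harbor are pairwise disjoint (Atlas={4,7,13}; Bravo={5,15}; Comet={6,8}; Flint={9,11,16}; Harbor={10,14}).
Every remaining set overlaps one of these, and no 6 of the listed sets are pairwise disjoint, so 5 is the maximum.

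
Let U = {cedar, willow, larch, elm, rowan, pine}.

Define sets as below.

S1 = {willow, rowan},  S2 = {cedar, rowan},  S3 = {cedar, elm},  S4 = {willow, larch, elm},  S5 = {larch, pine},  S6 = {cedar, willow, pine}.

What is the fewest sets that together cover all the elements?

3

S2, S4, and S5 cover everything between them: the union {cedar, willow, larch, elm, rowan, pine} is all of U.
No 2 of the 6 sets cover everything (all 15 combinations miss at least one element), so 3 is optimal.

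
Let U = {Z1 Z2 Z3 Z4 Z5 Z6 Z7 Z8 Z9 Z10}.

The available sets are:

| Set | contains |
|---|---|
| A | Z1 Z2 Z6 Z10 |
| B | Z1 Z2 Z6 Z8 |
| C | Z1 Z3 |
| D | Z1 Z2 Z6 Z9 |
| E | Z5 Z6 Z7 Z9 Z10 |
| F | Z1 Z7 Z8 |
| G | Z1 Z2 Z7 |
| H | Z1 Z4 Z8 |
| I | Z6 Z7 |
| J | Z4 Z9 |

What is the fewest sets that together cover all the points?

Take {A, C, E, H}. Their union is {Z1, Z2, Z3, Z4, Z5, Z6, Z7, Z8, Z9, Z10}, which is all 10 points.
No 3 of the 10 sets cover everything (all 120 combinations miss at least one point), so 4 is optimal.

4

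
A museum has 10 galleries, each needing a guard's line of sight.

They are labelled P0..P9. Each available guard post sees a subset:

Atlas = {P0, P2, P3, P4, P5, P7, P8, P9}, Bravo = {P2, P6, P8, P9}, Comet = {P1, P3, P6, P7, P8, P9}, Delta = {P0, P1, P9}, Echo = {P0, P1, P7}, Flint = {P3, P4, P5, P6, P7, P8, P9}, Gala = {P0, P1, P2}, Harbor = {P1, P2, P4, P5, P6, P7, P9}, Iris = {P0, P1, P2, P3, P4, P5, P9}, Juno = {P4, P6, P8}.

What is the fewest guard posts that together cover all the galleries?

2

Take {Atlas, Harbor}. Their union is {P0, P1, P2, P3, P4, P5, P6, P7, P8, P9}, which is all 10 galleries.
No single guard post has all 10 galleries (the largest, Atlas, has 8), so 2 is optimal.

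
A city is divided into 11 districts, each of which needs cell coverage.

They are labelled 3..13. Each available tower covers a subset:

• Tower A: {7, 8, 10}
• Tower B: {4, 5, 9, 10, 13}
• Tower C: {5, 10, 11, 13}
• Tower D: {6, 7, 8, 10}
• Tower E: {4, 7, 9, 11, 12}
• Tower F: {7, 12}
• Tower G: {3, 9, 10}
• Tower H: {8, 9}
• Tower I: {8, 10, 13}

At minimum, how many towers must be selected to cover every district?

Take {C, D, E, G}. Their union is {3, 4, 5, 6, 7, 8, 9, 10, 11, 12, 13}, which is all 11 districts.
No 3 of the 9 towers cover everything (all 84 combinations miss at least one district), so 4 is optimal.

4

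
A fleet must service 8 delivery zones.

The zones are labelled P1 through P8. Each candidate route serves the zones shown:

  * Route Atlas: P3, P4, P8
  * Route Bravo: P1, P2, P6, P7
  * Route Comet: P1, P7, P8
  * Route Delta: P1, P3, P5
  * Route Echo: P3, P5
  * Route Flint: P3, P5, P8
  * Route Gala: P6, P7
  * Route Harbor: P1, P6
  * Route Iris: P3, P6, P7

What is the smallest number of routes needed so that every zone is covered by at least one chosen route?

3

Take {Atlas, Bravo, Echo}. Their union is {P1, P2, P3, P4, P5, P6, P7, P8}, which is all 8 zones.
Only Bravo contains P2, so Bravo is forced; the remaining 4 zones need at least 2 more routes (each remaining route adds at most 3) — so at least 3 routes are needed, and 3 is optimal.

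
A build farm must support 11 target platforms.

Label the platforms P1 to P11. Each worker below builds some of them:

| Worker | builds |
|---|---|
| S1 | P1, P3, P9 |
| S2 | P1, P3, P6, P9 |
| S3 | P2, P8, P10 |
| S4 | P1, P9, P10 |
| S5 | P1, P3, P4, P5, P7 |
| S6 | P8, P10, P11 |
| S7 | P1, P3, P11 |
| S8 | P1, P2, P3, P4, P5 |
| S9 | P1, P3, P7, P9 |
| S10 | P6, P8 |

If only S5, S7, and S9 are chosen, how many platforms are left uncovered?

4

Union of S5, S7, S9 = {P1, P3, P4, P5, P7, P9, P11}.
Not covered: P2, P6, P8, P10 — 4 platforms.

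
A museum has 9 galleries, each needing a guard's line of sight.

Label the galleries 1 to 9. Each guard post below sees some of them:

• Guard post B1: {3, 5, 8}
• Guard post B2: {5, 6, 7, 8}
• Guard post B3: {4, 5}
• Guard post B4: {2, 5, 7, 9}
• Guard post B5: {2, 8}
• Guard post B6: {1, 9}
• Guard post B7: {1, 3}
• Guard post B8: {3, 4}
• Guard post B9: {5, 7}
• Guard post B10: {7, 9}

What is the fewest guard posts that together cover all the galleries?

Take {B2, B4, B7, B8}. Their union is {1, 2, 3, 4, 5, 6, 7, 8, 9}, which is all 9 galleries.
Only B2 contains 6, so B2 is forced; the remaining 5 galleries need at least 3 more guard posts (each remaining guard post adds at most 2) — so at least 4 guard posts are needed, and 4 is optimal.

4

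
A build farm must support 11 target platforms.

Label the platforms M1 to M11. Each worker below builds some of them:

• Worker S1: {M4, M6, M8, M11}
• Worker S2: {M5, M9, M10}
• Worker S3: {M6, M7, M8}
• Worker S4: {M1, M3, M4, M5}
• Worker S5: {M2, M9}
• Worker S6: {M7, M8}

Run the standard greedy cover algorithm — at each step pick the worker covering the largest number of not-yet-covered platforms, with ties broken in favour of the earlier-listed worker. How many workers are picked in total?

Greedy: pick S1 (covers 4 new) → pick S2 (covers 3 new) → pick S4 (covers 2 new) → pick S3 (covers 1 new) → pick S5 (covers 1 new). Total picks: 5.

5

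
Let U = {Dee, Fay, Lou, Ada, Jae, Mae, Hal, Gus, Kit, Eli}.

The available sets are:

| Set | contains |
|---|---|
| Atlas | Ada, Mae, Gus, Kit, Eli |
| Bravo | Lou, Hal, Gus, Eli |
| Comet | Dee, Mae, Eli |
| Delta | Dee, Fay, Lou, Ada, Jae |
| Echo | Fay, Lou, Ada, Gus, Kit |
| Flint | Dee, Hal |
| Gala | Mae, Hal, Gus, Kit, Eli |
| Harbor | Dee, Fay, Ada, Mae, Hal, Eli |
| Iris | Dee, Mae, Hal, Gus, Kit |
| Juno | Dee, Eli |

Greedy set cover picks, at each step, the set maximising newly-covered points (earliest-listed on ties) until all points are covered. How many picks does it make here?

Greedy: pick Harbor (covers 6 new) → pick Echo (covers 3 new) → pick Delta (covers 1 new). Total picks: 3.
(The true minimum cover uses only 2 sets, so greedy is not optimal here.)

3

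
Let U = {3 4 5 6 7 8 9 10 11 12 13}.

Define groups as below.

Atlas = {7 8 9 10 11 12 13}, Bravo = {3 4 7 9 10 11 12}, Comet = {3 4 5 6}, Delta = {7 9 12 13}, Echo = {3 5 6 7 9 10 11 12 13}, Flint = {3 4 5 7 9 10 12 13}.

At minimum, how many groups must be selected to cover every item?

2

Take {Atlas, Comet}. Their union is {3, 4, 5, 6, 7, 8, 9, 10, 11, 12, 13}, which is all 11 items.
No single group has all 11 items (the largest, Echo, has 9), so 2 is optimal.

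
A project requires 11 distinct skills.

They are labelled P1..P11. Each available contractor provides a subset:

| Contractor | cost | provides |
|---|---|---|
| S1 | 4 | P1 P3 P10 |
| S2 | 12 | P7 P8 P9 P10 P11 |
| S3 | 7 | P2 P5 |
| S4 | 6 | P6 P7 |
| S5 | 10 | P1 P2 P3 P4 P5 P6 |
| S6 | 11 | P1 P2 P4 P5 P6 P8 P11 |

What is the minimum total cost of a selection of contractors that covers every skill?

S2, S5 together cover every skill (S2 ∪ S5 = {P1, P2, P3, P4, P5, P6, P7, P8, P9, P10, P11}); total cost 12 + 10 = 22.
The greedy pick S1, S6, S2 costs 27; no covering selection beats 22.

22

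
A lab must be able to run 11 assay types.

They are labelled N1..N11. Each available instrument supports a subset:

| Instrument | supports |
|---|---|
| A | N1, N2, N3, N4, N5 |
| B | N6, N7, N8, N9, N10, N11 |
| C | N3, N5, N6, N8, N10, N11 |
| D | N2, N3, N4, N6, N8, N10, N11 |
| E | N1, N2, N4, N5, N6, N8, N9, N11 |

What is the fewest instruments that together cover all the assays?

2

A and B together: A ∪ B = {N1, N2, N3, N4, N5, N6, N7, N8, N9, N10, N11} — every assay is covered.
No single instrument has all 11 assays (the largest, E, has 8), so 2 is optimal.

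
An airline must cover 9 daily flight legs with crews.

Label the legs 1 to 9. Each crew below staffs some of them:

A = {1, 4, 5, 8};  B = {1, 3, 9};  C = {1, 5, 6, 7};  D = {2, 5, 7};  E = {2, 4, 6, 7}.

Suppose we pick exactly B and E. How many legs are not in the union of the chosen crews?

Union of B, E = {1, 2, 3, 4, 6, 7, 9}.
Not covered: 5, 8 — 2 legs.

2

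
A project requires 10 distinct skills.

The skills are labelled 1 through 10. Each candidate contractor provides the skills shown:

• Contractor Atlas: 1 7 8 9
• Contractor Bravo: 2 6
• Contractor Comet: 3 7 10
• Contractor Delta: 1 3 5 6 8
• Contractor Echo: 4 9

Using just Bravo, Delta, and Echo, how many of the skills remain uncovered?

Union of Bravo, Delta, Echo = {1, 2, 3, 4, 5, 6, 8, 9}.
Not covered: 7, 10 — 2 skills.

2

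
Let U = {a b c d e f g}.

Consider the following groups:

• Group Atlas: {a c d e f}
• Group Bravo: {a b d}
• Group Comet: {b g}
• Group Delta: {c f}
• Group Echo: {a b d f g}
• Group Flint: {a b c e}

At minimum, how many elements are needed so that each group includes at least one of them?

2

H = {b, f} meets every group (each contains at least one member of H), and |H| = 2.
The groups Bravo, Delta are pairwise disjoint, so any hitting set needs a separate element for each — at least 2. Hence 2 is optimal.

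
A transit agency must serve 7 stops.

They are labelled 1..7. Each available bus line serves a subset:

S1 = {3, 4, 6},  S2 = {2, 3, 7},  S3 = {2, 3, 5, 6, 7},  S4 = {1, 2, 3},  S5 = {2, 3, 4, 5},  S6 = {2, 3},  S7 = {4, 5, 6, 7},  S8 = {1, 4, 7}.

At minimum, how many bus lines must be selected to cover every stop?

S3 and S8 together: S3 ∪ S8 = {1, 2, 3, 4, 5, 6, 7} — every stop is covered.
No single bus line has all 7 stops (the largest, S3, has 5), so 2 is optimal.

2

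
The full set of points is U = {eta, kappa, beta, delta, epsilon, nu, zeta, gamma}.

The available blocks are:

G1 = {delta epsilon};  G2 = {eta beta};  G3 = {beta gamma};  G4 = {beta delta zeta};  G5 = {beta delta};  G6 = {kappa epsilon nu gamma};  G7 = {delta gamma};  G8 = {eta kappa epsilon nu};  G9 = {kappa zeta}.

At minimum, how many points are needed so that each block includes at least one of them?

3

Take H = {kappa, beta, delta}. Each listed block contains at least one of these, so H is a hitting set of size 3.
The blocks G1, G2, G9 are pairwise disjoint, so any hitting set needs a separate point for each — at least 3. Hence 3 is optimal.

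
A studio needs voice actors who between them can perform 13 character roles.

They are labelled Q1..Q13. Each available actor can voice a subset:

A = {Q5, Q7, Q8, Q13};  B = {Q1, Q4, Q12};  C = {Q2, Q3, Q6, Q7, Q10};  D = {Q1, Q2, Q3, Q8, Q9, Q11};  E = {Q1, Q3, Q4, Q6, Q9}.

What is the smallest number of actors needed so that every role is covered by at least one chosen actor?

A and B and C and D together: A ∪ B ∪ C ∪ D = {Q1, Q2, Q3, Q4, Q5, Q6, Q7, Q8, Q9, Q10, Q11, Q12, Q13} — every role is covered.
Only D contains Q11, so D is forced; the remaining 7 roles need at least 3 more actors (each remaining actor adds at most 3) — so at least 4 actors are needed, and 4 is optimal.

4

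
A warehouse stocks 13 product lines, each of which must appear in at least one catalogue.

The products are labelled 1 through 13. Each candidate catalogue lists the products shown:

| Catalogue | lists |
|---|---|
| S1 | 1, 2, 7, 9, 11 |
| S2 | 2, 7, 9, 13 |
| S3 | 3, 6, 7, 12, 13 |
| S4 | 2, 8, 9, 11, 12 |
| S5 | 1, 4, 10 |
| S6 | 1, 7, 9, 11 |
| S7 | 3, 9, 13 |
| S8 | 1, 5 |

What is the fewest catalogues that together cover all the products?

4

Take {S3, S4, S5, S8}. Their union is {1, 2, 3, 4, 5, 6, 7, 8, 9, 10, 11, 12, 13}, which is all 13 products.
Only S8 contains 5, so S8 is forced; the remaining 11 products need at least 3 more catalogues (each remaining catalogue adds at most 5) — so at least 4 catalogues are needed, and 4 is optimal.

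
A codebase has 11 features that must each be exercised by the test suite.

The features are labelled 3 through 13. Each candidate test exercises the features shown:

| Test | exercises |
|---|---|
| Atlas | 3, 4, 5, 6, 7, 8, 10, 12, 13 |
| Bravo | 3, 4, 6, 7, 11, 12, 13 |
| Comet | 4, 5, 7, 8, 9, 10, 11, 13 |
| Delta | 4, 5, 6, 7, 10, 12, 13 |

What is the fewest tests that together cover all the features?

2

Take {Atlas, Comet}. Their union is {3, 4, 5, 6, 7, 8, 9, 10, 11, 12, 13}, which is all 11 features.
No single test has all 11 features (the largest, Atlas, has 9), so 2 is optimal.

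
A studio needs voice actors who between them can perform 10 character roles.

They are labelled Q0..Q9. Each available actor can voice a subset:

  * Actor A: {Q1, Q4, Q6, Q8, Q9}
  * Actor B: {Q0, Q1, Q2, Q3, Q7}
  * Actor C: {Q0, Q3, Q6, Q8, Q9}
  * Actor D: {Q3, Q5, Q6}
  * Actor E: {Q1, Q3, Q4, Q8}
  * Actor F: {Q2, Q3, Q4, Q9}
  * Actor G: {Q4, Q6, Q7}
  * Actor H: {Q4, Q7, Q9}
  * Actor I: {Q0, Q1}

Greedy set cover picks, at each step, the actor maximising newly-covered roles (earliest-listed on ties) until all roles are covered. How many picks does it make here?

Greedy: pick A (covers 5 new) → pick B (covers 4 new) → pick D (covers 1 new). Total picks: 3.

3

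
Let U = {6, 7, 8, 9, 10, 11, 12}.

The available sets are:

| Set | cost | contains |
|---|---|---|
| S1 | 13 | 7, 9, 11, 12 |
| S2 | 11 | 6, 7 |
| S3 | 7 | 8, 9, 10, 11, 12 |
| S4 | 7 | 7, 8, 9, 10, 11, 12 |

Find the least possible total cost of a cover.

18

S2, S3 together cover every point (S2 ∪ S3 = {6, 7, 8, 9, 10, 11, 12}); total cost 11 + 7 = 18.
No covering selection has total cost below 18.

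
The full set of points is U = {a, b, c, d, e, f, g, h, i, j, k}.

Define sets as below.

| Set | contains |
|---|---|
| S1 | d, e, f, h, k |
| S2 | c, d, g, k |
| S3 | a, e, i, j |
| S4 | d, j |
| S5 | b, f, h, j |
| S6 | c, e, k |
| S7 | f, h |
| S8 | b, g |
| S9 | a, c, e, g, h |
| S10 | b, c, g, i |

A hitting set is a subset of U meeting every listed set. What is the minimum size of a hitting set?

4

T = {d, e, f, g} meets every set (each contains at least one member of T), and |T| = 4.
The sets S4, S6, S7, S8 are pairwise disjoint, so any hitting set needs a separate point for each — at least 4. Hence 4 is optimal.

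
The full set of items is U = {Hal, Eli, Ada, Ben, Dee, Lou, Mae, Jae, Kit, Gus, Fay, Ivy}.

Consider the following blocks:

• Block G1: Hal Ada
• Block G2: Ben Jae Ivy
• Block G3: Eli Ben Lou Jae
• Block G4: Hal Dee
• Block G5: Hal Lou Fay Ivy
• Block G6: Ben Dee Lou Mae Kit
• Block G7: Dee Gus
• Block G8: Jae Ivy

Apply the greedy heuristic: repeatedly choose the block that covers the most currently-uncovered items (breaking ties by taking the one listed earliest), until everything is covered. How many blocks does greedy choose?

5

Greedy: pick G6 (covers 5 new) → pick G5 (covers 3 new) → pick G3 (covers 2 new) → pick G1 (covers 1 new) → pick G7 (covers 1 new). Total picks: 5.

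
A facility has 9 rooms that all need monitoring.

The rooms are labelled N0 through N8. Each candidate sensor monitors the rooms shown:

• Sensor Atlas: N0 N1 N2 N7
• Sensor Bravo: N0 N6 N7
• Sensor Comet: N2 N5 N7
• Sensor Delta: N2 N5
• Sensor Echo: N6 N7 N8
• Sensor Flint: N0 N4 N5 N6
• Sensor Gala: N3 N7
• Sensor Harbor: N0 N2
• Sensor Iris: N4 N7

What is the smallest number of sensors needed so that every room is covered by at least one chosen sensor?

Atlas and Echo and Flint and Gala together: Atlas ∪ Echo ∪ Flint ∪ Gala = {N0, N1, N2, N3, N4, N5, N6, N7, N8} — every room is covered.
No 3 of the 9 sensors cover everything (all 84 combinations miss at least one room), so 4 is optimal.

4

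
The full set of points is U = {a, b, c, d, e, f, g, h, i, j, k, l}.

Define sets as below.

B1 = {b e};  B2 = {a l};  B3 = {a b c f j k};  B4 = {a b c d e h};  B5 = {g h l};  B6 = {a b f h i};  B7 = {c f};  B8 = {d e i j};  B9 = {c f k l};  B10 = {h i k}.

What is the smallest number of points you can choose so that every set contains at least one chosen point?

T = {c, e, h, l} meets every set (each contains at least one member of T), and |T| = 4.
The sets B1, B2, B7, B10 are pairwise disjoint, so any hitting set needs a separate point for each — at least 4. Hence 4 is optimal.

4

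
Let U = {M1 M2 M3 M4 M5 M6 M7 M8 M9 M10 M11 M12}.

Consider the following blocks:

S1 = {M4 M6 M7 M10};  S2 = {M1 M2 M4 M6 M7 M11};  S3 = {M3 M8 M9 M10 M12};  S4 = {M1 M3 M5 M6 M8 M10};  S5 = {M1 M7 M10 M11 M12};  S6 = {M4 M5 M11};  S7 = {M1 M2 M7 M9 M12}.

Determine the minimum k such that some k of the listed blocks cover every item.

S2 and S4 and S7 together: S2 ∪ S4 ∪ S7 = {M1, M2, M3, M4, M5, M6, M7, M8, M9, M10, M11, M12} — every item is covered.
No 2 of the 7 blocks cover everything (all 21 combinations miss at least one item), so 3 is optimal.

3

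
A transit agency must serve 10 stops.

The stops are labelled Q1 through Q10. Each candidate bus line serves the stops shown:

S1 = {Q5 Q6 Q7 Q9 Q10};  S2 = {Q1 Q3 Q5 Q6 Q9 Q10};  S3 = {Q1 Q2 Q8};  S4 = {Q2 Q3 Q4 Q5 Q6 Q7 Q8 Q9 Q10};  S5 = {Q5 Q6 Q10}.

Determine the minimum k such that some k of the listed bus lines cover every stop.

Take {S2, S4}. Their union is {Q1, Q2, Q3, Q4, Q5, Q6, Q7, Q8, Q9, Q10}, which is all 10 stops.
No single bus line has all 10 stops (the largest, S4, has 9), so 2 is optimal.

2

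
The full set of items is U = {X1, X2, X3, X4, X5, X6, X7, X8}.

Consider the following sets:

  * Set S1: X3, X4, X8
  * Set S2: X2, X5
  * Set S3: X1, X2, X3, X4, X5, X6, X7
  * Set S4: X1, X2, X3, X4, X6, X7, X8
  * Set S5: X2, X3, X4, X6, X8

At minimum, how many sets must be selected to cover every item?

S3 and S4 cover everything between them: the union {X1, X2, X3, X4, X5, X6, X7, X8} is all of U.
No single set has all 8 items (the largest, S3, has 7), so 2 is optimal.

2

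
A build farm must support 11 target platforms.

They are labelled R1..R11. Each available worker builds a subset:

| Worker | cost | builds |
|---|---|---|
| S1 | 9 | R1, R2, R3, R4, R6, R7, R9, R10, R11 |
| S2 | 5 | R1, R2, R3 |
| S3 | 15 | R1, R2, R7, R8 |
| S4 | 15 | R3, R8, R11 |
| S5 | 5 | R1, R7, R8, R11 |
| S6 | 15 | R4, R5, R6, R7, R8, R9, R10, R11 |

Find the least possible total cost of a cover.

S2, S6 together cover every platform (S2 ∪ S6 = {R1, R2, R3, R4, R5, R6, R7, R8, R9, R10, R11}); total cost 5 + 15 = 20.
The greedy pick S1, S5, S6 costs 29; no covering selection beats 20.

20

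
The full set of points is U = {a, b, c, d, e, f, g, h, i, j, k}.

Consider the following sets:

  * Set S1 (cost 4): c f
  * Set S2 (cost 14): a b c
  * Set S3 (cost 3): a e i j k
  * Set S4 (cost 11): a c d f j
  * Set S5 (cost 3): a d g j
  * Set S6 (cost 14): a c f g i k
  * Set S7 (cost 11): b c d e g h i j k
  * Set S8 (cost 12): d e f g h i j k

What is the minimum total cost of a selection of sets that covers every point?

S1, S3, S7 together cover every point (S1 ∪ S3 ∪ S7 = {a, b, c, d, e, f, g, h, i, j, k}); total cost 4 + 3 + 11 = 18.
The greedy pick S3, S5, S1, S7 costs 21; no covering selection beats 18.

18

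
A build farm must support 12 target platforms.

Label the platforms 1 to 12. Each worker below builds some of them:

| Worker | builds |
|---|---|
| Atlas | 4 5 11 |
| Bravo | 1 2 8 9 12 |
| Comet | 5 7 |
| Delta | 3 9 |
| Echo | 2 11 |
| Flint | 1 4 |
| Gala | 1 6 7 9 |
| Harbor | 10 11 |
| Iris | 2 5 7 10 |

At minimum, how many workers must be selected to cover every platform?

5

Take {Atlas, Bravo, Delta, Gala, Iris}. Their union is {1, 2, 3, 4, 5, 6, 7, 8, 9, 10, 11, 12}, which is all 12 platforms.
No 4 of the 9 workers cover everything (all 126 combinations miss at least one platform), so 5 is optimal.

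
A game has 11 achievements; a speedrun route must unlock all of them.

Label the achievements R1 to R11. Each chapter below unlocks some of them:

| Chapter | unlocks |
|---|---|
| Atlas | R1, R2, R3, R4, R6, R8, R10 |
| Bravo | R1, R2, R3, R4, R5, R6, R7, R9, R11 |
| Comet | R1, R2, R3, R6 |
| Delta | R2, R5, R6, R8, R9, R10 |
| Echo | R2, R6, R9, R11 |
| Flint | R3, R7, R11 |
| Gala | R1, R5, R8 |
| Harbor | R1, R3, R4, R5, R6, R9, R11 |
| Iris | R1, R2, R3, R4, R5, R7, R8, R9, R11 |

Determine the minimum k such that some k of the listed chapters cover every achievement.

2

Atlas and Iris together: Atlas ∪ Iris = {R1, R2, R3, R4, R5, R6, R7, R8, R9, R10, R11} — every achievement is covered.
No single chapter has all 11 achievements (the largest, Bravo, has 9), so 2 is optimal.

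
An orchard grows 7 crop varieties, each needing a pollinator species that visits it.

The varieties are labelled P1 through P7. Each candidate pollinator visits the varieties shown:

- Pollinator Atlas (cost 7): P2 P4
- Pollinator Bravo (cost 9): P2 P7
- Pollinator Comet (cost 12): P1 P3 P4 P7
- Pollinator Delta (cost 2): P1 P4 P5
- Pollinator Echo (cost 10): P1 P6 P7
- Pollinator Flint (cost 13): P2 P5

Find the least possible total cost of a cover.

31

Atlas, Comet, Delta, Echo together cover every variety (Atlas ∪ Comet ∪ Delta ∪ Echo = {P1, P2, P3, P4, P5, P6, P7}); total cost 7 + 12 + 2 + 10 = 31.
The greedy pick Delta, Bravo, Echo, Comet costs 33; no covering selection beats 31.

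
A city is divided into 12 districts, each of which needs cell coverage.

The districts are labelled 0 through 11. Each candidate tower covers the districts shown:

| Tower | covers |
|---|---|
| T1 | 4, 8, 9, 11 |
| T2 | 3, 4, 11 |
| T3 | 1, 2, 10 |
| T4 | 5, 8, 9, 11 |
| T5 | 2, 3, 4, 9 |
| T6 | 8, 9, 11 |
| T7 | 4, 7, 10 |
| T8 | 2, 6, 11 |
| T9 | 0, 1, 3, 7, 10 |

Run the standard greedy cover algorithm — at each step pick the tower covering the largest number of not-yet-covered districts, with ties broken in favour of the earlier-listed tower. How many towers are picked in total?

4

Greedy: pick T9 (covers 5 new) → pick T1 (covers 4 new) → pick T8 (covers 2 new) → pick T4 (covers 1 new). Total picks: 4.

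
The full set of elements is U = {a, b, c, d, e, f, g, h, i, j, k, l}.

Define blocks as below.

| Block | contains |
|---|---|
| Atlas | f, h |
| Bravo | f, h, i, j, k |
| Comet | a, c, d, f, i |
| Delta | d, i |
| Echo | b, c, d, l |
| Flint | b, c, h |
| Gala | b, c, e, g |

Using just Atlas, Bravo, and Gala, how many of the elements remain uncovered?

Union of Atlas, Bravo, Gala = {b, c, e, f, g, h, i, j, k}.
Not covered: a, d, l — 3 elements.

3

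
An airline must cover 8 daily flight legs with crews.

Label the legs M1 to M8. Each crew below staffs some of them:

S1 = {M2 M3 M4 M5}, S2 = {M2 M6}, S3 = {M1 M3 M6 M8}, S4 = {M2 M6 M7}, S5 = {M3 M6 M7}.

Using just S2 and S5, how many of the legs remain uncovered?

Union of S2, S5 = {M2, M3, M6, M7}.
Not covered: M1, M4, M5, M8 — 4 legs.

4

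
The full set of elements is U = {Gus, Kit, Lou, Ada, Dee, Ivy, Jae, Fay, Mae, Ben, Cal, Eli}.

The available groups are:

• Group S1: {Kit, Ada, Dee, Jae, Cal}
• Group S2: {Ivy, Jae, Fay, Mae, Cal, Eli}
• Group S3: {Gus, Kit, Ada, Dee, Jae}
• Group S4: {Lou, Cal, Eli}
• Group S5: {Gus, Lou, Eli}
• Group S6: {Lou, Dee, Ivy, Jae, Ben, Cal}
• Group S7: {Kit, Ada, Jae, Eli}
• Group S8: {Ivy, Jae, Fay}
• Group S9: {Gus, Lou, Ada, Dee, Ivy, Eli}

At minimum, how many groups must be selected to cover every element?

3

S2 and S3 and S6 together: S2 ∪ S3 ∪ S6 = {Gus, Kit, Lou, Ada, Dee, Ivy, Jae, Fay, Mae, Ben, Cal, Eli} — every element is covered.
Only S2 contains Mae, so S2 is forced; the remaining 6 elements need at least 2 more groups (each remaining group adds at most 4) — so at least 3 groups are needed, and 3 is optimal.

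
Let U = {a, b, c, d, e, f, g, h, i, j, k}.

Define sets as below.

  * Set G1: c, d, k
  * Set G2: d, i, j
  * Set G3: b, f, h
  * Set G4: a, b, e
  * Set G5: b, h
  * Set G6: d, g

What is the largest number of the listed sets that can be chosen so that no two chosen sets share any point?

2

G1, G4 are pairwise disjoint (G1={c,d,k}; G4={a,b,e}).
Every remaining set overlaps one of these, and no 3 of the listed sets are pairwise disjoint, so 2 is the maximum.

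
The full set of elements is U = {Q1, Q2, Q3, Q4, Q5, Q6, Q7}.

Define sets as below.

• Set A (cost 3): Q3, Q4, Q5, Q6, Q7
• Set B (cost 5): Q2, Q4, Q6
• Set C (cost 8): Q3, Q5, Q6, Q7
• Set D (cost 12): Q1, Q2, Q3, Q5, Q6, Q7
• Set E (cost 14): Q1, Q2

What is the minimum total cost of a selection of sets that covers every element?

A, D together cover every element (A ∪ D = {Q1, Q2, Q3, Q4, Q5, Q6, Q7}); total cost 3 + 12 = 15.
The greedy pick A, B, D costs 20; no covering selection beats 15.

15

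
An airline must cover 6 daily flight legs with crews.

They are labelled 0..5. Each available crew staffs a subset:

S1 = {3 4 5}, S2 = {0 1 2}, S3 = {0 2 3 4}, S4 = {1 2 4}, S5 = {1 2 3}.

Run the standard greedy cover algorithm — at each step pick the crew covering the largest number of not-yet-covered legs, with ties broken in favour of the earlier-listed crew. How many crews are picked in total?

Greedy: pick S3 (covers 4 new) → pick S1 (covers 1 new) → pick S2 (covers 1 new). Total picks: 3.
(The true minimum cover uses only 2 crews, so greedy is not optimal here.)

3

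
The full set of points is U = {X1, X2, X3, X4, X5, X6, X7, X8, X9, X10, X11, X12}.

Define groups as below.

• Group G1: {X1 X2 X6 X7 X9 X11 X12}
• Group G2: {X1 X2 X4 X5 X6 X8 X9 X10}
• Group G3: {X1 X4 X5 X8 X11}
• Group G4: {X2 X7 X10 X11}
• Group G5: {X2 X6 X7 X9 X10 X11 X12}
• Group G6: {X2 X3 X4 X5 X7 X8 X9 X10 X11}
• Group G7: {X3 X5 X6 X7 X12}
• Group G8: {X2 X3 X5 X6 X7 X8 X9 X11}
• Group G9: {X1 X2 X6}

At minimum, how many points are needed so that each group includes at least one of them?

2

The 2 points {X6, X11} hit every group.
No single point lies in every group, so at least 2 are needed and 2 is optimal.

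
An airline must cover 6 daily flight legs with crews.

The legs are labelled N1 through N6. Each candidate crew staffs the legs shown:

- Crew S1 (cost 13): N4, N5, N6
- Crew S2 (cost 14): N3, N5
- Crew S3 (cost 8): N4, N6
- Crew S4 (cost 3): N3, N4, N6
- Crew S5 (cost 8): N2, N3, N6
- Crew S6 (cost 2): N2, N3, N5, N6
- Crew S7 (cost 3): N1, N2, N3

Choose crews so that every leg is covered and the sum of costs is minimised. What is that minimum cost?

S4, S6, S7 together cover every leg (S4 ∪ S6 ∪ S7 = {N1, N2, N3, N4, N5, N6}); total cost 3 + 2 + 3 = 8.
No covering selection has total cost below 8.

8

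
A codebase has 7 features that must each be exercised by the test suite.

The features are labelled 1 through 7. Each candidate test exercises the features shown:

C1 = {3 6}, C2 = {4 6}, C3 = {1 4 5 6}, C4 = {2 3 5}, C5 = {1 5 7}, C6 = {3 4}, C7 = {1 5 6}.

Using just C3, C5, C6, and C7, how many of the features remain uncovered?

Union of C3, C5, C6, C7 = {1, 3, 4, 5, 6, 7}.
Not covered: 2 — 1 feature.

1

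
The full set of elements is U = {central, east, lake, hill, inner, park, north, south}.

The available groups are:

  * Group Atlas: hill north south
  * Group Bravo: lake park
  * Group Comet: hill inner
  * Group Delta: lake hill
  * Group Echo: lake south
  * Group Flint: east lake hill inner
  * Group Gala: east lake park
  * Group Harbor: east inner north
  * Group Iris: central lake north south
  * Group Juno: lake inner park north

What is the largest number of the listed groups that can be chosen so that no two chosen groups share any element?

2

Bravo, Harbor are pairwise disjoint (Bravo={lake,park}; Harbor={east,inner,north}).
Every remaining group overlaps one of these, and no 3 of the listed groups are pairwise disjoint, so 2 is the maximum.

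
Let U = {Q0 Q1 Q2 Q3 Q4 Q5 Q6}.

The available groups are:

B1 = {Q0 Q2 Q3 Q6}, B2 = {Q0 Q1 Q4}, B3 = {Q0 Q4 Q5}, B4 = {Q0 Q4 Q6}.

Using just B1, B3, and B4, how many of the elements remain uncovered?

1

Union of B1, B3, B4 = {Q0, Q2, Q3, Q4, Q5, Q6}.
Not covered: Q1 — 1 element.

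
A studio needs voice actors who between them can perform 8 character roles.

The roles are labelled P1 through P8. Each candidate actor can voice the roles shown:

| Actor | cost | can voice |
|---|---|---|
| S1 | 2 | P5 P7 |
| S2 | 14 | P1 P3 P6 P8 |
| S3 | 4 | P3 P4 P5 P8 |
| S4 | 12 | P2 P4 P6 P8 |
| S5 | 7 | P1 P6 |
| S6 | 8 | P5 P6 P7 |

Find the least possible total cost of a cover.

S1, S3, S4, S5 together cover every role (S1 ∪ S3 ∪ S4 ∪ S5 = {P1, P2, P3, P4, P5, P6, P7, P8}); total cost 2 + 4 + 12 + 7 = 25.
No covering selection has total cost below 25.

25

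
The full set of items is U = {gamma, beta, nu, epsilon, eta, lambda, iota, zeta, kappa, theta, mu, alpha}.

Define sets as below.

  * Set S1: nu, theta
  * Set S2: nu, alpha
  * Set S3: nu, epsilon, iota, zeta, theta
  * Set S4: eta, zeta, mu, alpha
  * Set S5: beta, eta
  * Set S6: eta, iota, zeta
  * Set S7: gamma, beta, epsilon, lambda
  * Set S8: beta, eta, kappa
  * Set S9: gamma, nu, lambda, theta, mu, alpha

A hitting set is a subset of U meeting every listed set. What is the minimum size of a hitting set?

3

Take H = {nu, epsilon, eta}. Each listed set contains at least one of these, so H is a hitting set of size 3.
The sets S1, S4, S7 are pairwise disjoint, so any hitting set needs a separate item for each — at least 3. Hence 3 is optimal.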